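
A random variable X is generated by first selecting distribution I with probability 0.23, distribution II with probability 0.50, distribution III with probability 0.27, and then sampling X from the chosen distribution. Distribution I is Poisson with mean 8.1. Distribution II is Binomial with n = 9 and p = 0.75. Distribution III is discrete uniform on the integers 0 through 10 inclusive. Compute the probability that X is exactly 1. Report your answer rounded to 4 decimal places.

0.0252

Conditional on each component, P(X = 1): I: 0.00245867; II: 0.000102997; III: 0.0909091.
By total probability, P(X = 1) = 0.23·0.00245867 + 0.5·0.000102997 + 0.27·0.0909091 = 0.0251624.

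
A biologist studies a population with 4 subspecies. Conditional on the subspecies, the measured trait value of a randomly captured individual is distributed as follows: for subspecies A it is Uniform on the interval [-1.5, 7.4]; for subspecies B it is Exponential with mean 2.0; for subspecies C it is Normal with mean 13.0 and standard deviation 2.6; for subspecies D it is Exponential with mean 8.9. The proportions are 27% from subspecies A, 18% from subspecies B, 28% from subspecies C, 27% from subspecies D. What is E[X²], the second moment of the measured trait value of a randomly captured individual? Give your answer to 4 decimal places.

For each component E[X²] = Var + (mean)², giving A: 15.3033; B: 8; C: 175.76; D: 158.42.
Overall E[X²] = 0.27·15.3033 + 0.18·8 + 0.28·175.76 + 0.27·158.42 = 97.5581.

97.5581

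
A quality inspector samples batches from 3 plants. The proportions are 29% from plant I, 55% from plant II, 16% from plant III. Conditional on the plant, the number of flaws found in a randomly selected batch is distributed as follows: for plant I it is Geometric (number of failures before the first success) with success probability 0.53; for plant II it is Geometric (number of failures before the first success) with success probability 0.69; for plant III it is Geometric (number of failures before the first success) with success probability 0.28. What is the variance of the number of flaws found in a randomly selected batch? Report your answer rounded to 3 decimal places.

2.871

Per component, I: μ=0.886792, E[X²]=2.45959; II: μ=0.449275, E[X²]=0.852972; III: μ=2.57143, E[X²]=15.7959.
E[X] = 0.29·0.886792 + 0.55·0.449275 + 0.16·2.57143 = 0.9157.
E[X²] = 0.29·2.45959 + 0.55·0.852972 + 0.16·15.7959 = 3.70976.
Var(X) = E[X²] − (E[X])² = 3.70976 − 0.838506 = 2.87126.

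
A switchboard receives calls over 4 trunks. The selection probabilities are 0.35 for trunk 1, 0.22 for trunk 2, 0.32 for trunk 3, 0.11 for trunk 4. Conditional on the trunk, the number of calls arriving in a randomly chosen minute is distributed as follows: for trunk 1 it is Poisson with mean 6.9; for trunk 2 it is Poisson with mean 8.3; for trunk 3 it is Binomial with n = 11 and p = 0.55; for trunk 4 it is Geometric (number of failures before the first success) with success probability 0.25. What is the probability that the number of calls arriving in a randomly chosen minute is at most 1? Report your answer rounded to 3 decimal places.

Conditional on each trunk, P(X ≤ 1): 1: 0.0079615; 2: 0.00231121; 3: 0.00221329; 4: 0.4375.
By total probability, P(X ≤ 1) = 0.35·0.0079615 + 0.22·0.00231121 + 0.32·0.00221329 + 0.11·0.4375 = 0.0521282.

0.052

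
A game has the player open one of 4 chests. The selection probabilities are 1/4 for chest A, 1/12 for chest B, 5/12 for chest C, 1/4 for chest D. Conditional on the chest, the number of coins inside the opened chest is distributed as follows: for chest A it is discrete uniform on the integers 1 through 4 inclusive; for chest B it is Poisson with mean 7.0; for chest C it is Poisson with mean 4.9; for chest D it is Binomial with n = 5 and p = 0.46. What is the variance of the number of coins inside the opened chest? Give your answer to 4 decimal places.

5.5899

Per component, A: μ=2.5, E[X²]=7.5; B: μ=7, E[X²]=56; C: μ=4.9, E[X²]=28.91; D: μ=2.3, E[X²]=6.532.
E[X] = 0.25·2.5 + 0.0833333·7 + 0.416667·4.9 + 0.25·2.3 = 3.825.
E[X²] = 0.25·7.5 + 0.0833333·56 + 0.416667·28.91 + 0.25·6.532 = 20.2205.
Var(X) = E[X²] − (E[X])² = 20.2205 − 14.6306 = 5.58987.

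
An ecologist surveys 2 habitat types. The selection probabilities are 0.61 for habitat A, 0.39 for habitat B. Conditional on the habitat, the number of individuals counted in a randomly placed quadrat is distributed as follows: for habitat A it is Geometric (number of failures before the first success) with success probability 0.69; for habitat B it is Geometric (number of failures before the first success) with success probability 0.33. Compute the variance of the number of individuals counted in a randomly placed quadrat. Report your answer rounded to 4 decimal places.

Per component, A: μ=0.449275, E[X²]=0.852972; B: μ=2.0303, E[X²]=10.2746.
E[X] = 0.61·0.449275 + 0.39·2.0303 = 1.06588.
E[X²] = 0.61·0.852972 + 0.39·10.2746 = 4.52739.
Var(X) = E[X²] − (E[X])² = 4.52739 − 1.13609 = 3.3913.

3.3913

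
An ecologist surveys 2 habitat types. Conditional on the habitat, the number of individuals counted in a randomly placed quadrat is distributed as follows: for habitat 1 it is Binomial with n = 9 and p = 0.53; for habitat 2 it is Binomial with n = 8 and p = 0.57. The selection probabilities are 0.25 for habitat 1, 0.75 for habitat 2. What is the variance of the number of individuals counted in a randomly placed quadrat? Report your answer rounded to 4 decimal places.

2.0393

Per component, 1: μ=4.77, E[X²]=24.9948; 2: μ=4.56, E[X²]=22.7544.
E[X] = 0.25·4.77 + 0.75·4.56 = 4.6125.
E[X²] = 0.25·24.9948 + 0.75·22.7544 = 23.3145.
Var(X) = E[X²] − (E[X])² = 23.3145 − 21.2752 = 2.03934.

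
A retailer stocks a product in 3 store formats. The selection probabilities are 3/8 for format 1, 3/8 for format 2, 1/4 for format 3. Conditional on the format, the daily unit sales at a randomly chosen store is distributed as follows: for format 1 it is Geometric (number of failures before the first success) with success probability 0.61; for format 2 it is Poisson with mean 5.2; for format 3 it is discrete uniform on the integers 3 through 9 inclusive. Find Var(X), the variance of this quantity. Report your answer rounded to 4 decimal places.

Per component, 1: μ=0.639344, E[X²]=1.45687; 2: μ=5.2, E[X²]=32.24; 3: μ=6, E[X²]=40.
E[X] = 0.375·0.639344 + 0.375·5.2 + 0.25·6 = 3.68975.
E[X²] = 0.375·1.45687 + 0.375·32.24 + 0.25·40 = 22.6363.
Var(X) = E[X²] − (E[X])² = 22.6363 − 13.6143 = 9.02204.

9.0220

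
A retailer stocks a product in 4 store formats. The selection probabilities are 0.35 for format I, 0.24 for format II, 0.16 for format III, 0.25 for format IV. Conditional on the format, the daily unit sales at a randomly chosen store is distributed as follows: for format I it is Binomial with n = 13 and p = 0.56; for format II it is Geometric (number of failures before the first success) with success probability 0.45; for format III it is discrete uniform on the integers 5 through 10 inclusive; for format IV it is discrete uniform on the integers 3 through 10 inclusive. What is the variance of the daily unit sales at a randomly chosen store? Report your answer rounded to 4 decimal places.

9.9153

Per component, I: μ=7.28, E[X²]=56.2016; II: μ=1.22222, E[X²]=4.20988; III: μ=7.5, E[X²]=59.1667; IV: μ=6.5, E[X²]=47.5.
E[X] = 0.35·7.28 + 0.24·1.22222 + 0.16·7.5 + 0.25·6.5 = 5.66633.
E[X²] = 0.35·56.2016 + 0.24·4.20988 + 0.16·59.1667 + 0.25·47.5 = 42.0226.
Var(X) = E[X²] − (E[X])² = 42.0226 − 32.1073 = 9.91526.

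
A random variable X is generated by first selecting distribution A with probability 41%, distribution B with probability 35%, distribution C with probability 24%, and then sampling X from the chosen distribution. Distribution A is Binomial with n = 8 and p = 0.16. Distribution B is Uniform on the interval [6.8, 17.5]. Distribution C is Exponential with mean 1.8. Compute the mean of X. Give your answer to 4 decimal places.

5.2093

Component means — A: 1.28; B: 12.15; C: 1.8.
E[X] = 0.41·1.28 + 0.35·12.15 + 0.24·1.8 = 5.2093.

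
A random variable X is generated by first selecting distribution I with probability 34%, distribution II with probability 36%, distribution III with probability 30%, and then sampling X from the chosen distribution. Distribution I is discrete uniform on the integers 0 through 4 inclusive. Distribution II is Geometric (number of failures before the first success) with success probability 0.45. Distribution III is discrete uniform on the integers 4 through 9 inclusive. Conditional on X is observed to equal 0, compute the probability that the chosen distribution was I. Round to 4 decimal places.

0.2957

Likelihoods P(X=0 | ·): I: 0.2; II: 0.45; III: 0.
Posterior ∝ prior × likelihood. Numerator for I: 0.34·0.2 = 0.068.
Normalizing constant: 0.34·0.2 + 0.36·0.45 + 0.3·0 = 0.23.
P(I | observation) = 0.068 / 0.23 = 0.295652.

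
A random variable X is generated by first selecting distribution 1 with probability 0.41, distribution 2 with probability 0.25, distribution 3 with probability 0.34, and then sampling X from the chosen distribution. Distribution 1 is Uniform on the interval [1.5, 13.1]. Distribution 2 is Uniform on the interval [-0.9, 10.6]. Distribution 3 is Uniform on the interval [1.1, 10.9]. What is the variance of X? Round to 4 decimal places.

Per component, 1: μ=7.3, E[X²]=64.5033; 2: μ=4.85, E[X²]=34.5433; 3: μ=6, E[X²]=44.0033.
E[X] = 0.41·7.3 + 0.25·4.85 + 0.34·6 = 6.2455.
E[X²] = 0.41·64.5033 + 0.25·34.5433 + 0.34·44.0033 = 50.0433.
Var(X) = E[X²] − (E[X])² = 50.0433 − 39.0063 = 11.0371.

11.0371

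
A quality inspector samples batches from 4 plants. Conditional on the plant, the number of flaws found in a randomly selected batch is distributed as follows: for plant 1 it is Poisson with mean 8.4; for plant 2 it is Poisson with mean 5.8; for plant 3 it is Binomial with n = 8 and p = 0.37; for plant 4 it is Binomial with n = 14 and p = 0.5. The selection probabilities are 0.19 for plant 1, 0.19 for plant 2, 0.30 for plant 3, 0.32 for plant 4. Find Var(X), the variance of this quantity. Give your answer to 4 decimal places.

8.5416

Per component, 1: μ=8.4, E[X²]=78.96; 2: μ=5.8, E[X²]=39.44; 3: μ=2.96, E[X²]=10.6264; 4: μ=7, E[X²]=52.5.
E[X] = 0.19·8.4 + 0.19·5.8 + 0.3·2.96 + 0.32·7 = 5.826.
E[X²] = 0.19·78.96 + 0.19·39.44 + 0.3·10.6264 + 0.32·52.5 = 42.4839.
Var(X) = E[X²] − (E[X])² = 42.4839 − 33.9423 = 8.54164.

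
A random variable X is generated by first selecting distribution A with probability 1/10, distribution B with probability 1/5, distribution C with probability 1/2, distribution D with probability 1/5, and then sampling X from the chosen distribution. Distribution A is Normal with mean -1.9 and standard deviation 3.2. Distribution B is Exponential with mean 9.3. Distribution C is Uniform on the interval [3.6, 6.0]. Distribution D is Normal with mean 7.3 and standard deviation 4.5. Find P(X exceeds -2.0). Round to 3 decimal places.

0.947

Conditional on each component, P(X > -2.0): A: 0.512465; B: 1; C: 1; D: 0.980617.
By total probability, P(X > -2.0) = 0.1·0.512465 + 0.2·1 + 0.5·1 + 0.2·0.980617 = 0.94737.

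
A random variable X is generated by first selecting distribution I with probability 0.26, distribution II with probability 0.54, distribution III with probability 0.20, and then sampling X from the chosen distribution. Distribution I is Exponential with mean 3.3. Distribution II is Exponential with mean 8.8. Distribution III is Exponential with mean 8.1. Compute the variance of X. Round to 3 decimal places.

63.269

Per component, I: μ=3.3, E[X²]=21.78; II: μ=8.8, E[X²]=154.88; III: μ=8.1, E[X²]=131.22.
E[X] = 0.26·3.3 + 0.54·8.8 + 0.2·8.1 = 7.23.
E[X²] = 0.26·21.78 + 0.54·154.88 + 0.2·131.22 = 115.542.
Var(X) = E[X²] − (E[X])² = 115.542 − 52.2729 = 63.2691.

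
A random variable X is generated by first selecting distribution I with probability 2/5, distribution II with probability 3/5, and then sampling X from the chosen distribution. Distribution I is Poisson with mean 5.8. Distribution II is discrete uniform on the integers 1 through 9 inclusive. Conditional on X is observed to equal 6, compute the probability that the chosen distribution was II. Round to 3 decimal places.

Likelihoods P(X=6 | ·): I: 0.160076; II: 0.111111.
Posterior ∝ prior × likelihood. Numerator for II: 0.6·0.111111 = 0.0666667.
Normalizing constant: 0.4·0.160076 + 0.6·0.111111 = 0.130697.
P(II | observation) = 0.0666667 / 0.130697 = 0.510085.

0.510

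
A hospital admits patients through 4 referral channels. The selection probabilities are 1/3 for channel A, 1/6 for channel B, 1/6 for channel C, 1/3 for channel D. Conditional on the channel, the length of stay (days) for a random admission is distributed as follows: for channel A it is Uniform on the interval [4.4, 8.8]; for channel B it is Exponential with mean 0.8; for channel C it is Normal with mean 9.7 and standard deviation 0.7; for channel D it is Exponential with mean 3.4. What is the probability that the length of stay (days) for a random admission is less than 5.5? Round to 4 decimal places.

0.5170

Conditional on each channel, P(X < 5.5): A: 0.25; B: 0.998967; C: 9.86588e-10; D: 0.801635.
By total probability, P(X < 5.5) = 0.333333·0.25 + 0.166667·0.998967 + 0.166667·9.86588e-10 + 0.333333·0.801635 = 0.517039.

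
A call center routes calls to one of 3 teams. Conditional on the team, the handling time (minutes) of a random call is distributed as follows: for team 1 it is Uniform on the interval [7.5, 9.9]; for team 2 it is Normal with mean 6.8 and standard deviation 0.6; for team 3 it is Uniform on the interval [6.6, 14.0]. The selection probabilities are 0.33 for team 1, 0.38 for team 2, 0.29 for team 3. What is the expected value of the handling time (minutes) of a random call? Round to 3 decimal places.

8.442

Component means — 1: 8.7; 2: 6.8; 3: 10.3.
E[X] = 0.33·8.7 + 0.38·6.8 + 0.29·10.3 = 8.442.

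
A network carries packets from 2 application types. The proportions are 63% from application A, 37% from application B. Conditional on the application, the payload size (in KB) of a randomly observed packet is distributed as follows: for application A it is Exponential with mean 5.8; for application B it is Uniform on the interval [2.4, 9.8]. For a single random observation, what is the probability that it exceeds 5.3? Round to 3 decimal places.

0.478

Conditional on each application, P(X > 5.3): A: 0.401; B: 0.608108.
By total probability, P(X > 5.3) = 0.63·0.401 + 0.37·0.608108 = 0.47763.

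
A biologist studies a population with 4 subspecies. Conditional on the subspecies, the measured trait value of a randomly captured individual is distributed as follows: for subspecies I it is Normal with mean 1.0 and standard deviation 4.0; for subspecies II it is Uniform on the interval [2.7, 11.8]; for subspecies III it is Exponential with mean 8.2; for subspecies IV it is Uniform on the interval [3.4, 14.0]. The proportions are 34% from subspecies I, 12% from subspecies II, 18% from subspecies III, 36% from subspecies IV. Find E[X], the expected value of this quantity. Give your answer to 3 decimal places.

5.818

Component means — I: 1; II: 7.25; III: 8.2; IV: 8.7.
E[X] = 0.34·1 + 0.12·7.25 + 0.18·8.2 + 0.36·8.7 = 5.818.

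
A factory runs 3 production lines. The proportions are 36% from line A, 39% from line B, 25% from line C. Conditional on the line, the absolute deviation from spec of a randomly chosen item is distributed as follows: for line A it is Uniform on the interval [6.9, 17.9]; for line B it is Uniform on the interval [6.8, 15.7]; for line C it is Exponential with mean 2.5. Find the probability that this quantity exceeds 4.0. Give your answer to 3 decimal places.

Conditional on each line, P(X > 4.0): A: 1; B: 1; C: 0.201897.
By total probability, P(X > 4.0) = 0.36·1 + 0.39·1 + 0.25·0.201897 = 0.800474.

0.800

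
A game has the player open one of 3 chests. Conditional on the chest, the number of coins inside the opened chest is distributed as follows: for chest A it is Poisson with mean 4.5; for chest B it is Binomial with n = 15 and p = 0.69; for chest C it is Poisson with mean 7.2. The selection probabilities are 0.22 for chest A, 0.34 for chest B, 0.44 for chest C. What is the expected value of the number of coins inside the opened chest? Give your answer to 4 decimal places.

7.6770

Component means — A: 4.5; B: 10.35; C: 7.2.
E[X] = 0.22·4.5 + 0.34·10.35 + 0.44·7.2 = 7.677.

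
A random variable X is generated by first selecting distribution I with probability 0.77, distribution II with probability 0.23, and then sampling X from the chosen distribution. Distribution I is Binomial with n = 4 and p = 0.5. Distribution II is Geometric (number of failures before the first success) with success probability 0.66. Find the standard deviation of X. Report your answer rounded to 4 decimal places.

Per component, I: μ=2, E[X²]=5; II: μ=0.515152, E[X²]=1.04591.
E[X] = 0.77·2 + 0.23·0.515152 = 1.65848.
E[X²] = 0.77·5 + 0.23·1.04591 = 4.09056.
Var(X) = E[X²] − (E[X])² = 4.09056 − 2.75057 = 1.33999.
SD(X) = √1.33999 = 1.15758.

1.1576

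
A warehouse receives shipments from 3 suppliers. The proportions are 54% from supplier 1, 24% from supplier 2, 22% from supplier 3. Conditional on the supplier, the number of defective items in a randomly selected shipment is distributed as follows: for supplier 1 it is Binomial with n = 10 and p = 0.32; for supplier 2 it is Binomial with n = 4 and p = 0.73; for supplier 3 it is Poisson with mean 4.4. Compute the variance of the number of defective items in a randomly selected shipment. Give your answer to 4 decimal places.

Per component, 1: μ=3.2, E[X²]=12.416; 2: μ=2.92, E[X²]=9.3148; 3: μ=4.4, E[X²]=23.76.
E[X] = 0.54·3.2 + 0.24·2.92 + 0.22·4.4 = 3.3968.
E[X²] = 0.54·12.416 + 0.24·9.3148 + 0.22·23.76 = 14.1674.
Var(X) = E[X²] − (E[X])² = 14.1674 − 11.5383 = 2.62914.

2.6291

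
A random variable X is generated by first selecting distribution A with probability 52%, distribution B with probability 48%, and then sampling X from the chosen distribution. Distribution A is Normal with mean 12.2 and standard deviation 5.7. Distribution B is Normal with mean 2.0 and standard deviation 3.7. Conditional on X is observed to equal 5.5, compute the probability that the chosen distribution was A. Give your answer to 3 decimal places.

0.355

Likelihoods f(5.5 | ·): A: 0.0350762; B: 0.068929.
Posterior ∝ prior × likelihood. Numerator for A: 0.52·0.0350762 = 0.0182396.
Normalizing constant: 0.52·0.0350762 + 0.48·0.068929 = 0.0513255.
P(A | observation) = 0.0182396 / 0.0513255 = 0.355371.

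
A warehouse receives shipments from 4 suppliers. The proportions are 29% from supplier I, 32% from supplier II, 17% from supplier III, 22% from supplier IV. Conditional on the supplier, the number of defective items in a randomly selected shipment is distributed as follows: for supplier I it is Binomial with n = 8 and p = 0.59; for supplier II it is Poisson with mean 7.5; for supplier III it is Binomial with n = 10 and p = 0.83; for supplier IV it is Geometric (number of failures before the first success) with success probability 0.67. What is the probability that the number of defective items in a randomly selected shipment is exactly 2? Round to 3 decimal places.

0.034

Conditional on each supplier, P(X = 2): I: 0.0462983; II: 0.0155555; III: 2.16252e-05; IV: 0.072963.
By total probability, P(X = 2) = 0.29·0.0462983 + 0.32·0.0155555 + 0.17·2.16252e-05 + 0.22·0.072963 = 0.0344598.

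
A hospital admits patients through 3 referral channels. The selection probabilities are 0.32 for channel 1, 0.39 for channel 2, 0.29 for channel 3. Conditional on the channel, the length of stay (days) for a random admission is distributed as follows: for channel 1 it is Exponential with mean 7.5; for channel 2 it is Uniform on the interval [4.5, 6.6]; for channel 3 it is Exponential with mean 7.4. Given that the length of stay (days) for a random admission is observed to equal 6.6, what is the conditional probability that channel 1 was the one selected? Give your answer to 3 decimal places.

0.081

Likelihoods f(6.6 | ·): 1: 0.0553044; 2: 0.47619; 3: 0.0553891.
Posterior ∝ prior × likelihood. Numerator for 1: 0.32·0.0553044 = 0.0176974.
Normalizing constant: 0.32·0.0553044 + 0.39·0.47619 + 0.29·0.0553891 = 0.219475.
P(1 | observation) = 0.0176974 / 0.219475 = 0.0806353.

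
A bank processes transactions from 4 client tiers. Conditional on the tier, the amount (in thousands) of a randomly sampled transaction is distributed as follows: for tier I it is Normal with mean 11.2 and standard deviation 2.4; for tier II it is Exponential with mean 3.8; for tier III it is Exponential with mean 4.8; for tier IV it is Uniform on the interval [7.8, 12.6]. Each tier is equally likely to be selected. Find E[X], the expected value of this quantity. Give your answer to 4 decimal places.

7.5000

Component means — I: 11.2; II: 3.8; III: 4.8; IV: 10.2.
E[X] = 0.25·11.2 + 0.25·3.8 + 0.25·4.8 + 0.25·10.2 = 7.5.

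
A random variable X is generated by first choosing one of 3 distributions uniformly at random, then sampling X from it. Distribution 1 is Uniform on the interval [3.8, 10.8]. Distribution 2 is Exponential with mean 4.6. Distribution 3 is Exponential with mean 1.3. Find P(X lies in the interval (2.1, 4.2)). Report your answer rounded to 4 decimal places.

Conditional on each component, P(2.1 < X < 4.2): 1: 0.0571429; 2: 0.232182; 3: 0.159287.
By total probability, P(2.1 < X < 4.2) = 0.333333·0.0571429 + 0.333333·0.232182 + 0.333333·0.159287 = 0.149537.

0.1495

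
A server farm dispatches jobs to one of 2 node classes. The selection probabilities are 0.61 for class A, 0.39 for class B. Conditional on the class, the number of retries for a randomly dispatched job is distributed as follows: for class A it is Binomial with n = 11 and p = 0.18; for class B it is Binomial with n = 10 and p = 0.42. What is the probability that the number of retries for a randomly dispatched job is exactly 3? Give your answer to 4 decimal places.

0.1965

Conditional on each class, P(X = 3): A: 0.196704; B: 0.196302.
By total probability, P(X = 3) = 0.61·0.196704 + 0.39·0.196302 = 0.196547.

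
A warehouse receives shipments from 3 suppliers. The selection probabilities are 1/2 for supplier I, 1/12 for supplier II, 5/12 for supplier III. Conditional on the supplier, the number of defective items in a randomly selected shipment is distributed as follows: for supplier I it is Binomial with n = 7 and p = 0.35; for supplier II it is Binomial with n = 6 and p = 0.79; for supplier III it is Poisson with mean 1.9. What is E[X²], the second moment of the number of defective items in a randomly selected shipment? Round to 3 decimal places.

For each component E[X²] = Var + (mean)², giving I: 7.595; II: 23.463; III: 5.51.
Overall E[X²] = 0.5·7.595 + 0.0833333·23.463 + 0.416667·5.51 = 8.04858.

8.049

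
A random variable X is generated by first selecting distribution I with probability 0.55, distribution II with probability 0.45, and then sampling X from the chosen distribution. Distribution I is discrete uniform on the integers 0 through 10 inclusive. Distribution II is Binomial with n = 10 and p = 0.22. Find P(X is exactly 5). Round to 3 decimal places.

0.067

Conditional on each component, P(X = 5): I: 0.0909091; II: 0.0374962.
By total probability, P(X = 5) = 0.55·0.0909091 + 0.45·0.0374962 = 0.0668733.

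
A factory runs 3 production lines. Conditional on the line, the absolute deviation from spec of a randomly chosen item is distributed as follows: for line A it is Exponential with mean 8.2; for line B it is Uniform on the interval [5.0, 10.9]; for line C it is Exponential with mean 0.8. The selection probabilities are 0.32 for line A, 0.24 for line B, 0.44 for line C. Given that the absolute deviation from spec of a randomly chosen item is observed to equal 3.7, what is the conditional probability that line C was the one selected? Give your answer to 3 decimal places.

Likelihoods f(3.7 | ·): A: 0.0776648; B: 0; C: 0.0122546.
Posterior ∝ prior × likelihood. Numerator for C: 0.44·0.0122546 = 0.00539201.
Normalizing constant: 0.32·0.0776648 + 0.24·0 + 0.44·0.0122546 = 0.0302447.
P(C | observation) = 0.00539201 / 0.0302447 = 0.178279.

0.178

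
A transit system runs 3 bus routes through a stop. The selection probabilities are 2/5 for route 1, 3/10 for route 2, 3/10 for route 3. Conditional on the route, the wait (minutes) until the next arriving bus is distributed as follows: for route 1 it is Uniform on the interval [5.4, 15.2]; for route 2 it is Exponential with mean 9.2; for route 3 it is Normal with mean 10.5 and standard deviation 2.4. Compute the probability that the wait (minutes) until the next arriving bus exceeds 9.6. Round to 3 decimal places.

0.528

Conditional on each route, P(X > 9.6): 1: 0.571429; 2: 0.352227; 3: 0.64617.
By total probability, P(X > 9.6) = 0.4·0.571429 + 0.3·0.352227 + 0.3·0.64617 = 0.528091.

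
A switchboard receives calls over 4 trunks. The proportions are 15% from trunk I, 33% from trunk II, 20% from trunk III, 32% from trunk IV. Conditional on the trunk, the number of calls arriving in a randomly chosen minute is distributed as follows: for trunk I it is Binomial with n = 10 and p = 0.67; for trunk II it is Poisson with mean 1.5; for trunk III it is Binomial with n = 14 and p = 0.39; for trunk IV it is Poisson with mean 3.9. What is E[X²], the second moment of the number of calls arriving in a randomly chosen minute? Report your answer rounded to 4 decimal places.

21.0463

For each component E[X²] = Var + (mean)², giving I: 47.101; II: 3.75; III: 33.1422; IV: 19.11.
Overall E[X²] = 0.15·47.101 + 0.33·3.75 + 0.2·33.1422 + 0.32·19.11 = 21.0463.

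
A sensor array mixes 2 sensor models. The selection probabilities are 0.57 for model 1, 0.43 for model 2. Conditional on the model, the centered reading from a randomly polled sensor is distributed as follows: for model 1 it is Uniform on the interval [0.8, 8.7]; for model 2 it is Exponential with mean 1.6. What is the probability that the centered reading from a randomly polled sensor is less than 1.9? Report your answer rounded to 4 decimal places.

0.3782

Conditional on each model, P(X < 1.9): 1: 0.139241; 2: 0.695017.
By total probability, P(X < 1.9) = 0.57·0.139241 + 0.43·0.695017 = 0.378224.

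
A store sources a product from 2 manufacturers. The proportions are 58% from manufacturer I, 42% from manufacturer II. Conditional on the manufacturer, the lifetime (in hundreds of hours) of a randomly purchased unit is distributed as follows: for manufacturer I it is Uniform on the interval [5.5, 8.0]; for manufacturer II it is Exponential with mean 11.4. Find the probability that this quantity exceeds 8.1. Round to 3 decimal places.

Conditional on each manufacturer, P(X > 8.1): I: 0; II: 0.491386.
By total probability, P(X > 8.1) = 0.58·0 + 0.42·0.491386 = 0.206382.

0.206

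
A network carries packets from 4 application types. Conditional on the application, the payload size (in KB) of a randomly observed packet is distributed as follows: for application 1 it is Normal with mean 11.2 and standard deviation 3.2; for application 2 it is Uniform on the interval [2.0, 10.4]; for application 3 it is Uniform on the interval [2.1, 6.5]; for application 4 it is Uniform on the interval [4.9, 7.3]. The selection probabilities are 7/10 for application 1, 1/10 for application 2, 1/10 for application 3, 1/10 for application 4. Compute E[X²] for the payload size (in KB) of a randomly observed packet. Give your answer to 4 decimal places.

105.1873

For each component E[X²] = Var + (mean)², giving 1: 135.68; 2: 44.32; 3: 20.1033; 4: 37.69.
Overall E[X²] = 0.7·135.68 + 0.1·44.32 + 0.1·20.1033 + 0.1·37.69 = 105.187.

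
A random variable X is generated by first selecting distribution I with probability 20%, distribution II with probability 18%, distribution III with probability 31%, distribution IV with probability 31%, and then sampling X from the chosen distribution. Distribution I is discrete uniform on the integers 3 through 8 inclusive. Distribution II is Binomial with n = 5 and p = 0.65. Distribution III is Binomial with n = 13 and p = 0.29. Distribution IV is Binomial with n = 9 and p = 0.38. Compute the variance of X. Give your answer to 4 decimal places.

2.9397

Per component, I: μ=5.5, E[X²]=33.1667; II: μ=3.25, E[X²]=11.7; III: μ=3.77, E[X²]=16.8896; IV: μ=3.42, E[X²]=13.8168.
E[X] = 0.2·5.5 + 0.18·3.25 + 0.31·3.77 + 0.31·3.42 = 3.9139.
E[X²] = 0.2·33.1667 + 0.18·11.7 + 0.31·16.8896 + 0.31·13.8168 = 18.2583.
Var(X) = E[X²] − (E[X])² = 18.2583 − 15.3186 = 2.9397.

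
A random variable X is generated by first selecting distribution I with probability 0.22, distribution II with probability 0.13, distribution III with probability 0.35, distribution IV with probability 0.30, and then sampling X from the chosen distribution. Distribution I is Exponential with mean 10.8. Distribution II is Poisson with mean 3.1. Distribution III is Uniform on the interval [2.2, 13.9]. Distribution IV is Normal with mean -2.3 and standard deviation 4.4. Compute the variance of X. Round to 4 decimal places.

Per component, I: μ=10.8, E[X²]=233.28; II: μ=3.1, E[X²]=12.71; III: μ=8.05, E[X²]=76.21; IV: μ=-2.3, E[X²]=24.65.
E[X] = 0.22·10.8 + 0.13·3.1 + 0.35·8.05 + 0.3·-2.3 = 4.9065.
E[X²] = 0.22·233.28 + 0.13·12.71 + 0.35·76.21 + 0.3·24.65 = 87.0424.
Var(X) = E[X²] − (E[X])² = 87.0424 − 24.0737 = 62.9687.

62.9687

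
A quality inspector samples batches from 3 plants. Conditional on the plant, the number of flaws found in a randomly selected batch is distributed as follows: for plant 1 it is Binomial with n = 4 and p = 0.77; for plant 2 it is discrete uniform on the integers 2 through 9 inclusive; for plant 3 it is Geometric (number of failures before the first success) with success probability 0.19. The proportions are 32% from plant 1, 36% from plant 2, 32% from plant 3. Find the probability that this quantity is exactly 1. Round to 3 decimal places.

Conditional on each plant, P(X = 1): 1: 0.0374744; 2: 0; 3: 0.1539.
By total probability, P(X = 1) = 0.32·0.0374744 + 0.36·0 + 0.32·0.1539 = 0.0612398.

0.061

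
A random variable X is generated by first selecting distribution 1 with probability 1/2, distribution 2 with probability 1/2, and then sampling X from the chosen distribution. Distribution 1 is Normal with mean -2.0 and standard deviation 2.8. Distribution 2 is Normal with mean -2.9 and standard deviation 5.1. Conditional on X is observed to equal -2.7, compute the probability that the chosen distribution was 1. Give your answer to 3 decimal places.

Likelihoods f(-2.7 | ·): 1: 0.138096; 2: 0.0781639.
Posterior ∝ prior × likelihood. Numerator for 1: 0.5·0.138096 = 0.0690479.
Normalizing constant: 0.5·0.138096 + 0.5·0.0781639 = 0.10813.
P(1 | observation) = 0.0690479 / 0.10813 = 0.638565.

0.639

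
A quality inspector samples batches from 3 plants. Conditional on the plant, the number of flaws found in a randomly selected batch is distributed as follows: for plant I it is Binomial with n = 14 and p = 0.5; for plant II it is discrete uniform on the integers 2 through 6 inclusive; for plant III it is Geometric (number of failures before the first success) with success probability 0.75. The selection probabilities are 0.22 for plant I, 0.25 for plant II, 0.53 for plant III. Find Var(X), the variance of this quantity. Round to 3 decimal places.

8.964

Per component, I: μ=7, E[X²]=52.5; II: μ=4, E[X²]=18; III: μ=0.333333, E[X²]=0.555556.
E[X] = 0.22·7 + 0.25·4 + 0.53·0.333333 = 2.71667.
E[X²] = 0.22·52.5 + 0.25·18 + 0.53·0.555556 = 16.3444.
Var(X) = E[X²] − (E[X])² = 16.3444 − 7.38028 = 8.96417.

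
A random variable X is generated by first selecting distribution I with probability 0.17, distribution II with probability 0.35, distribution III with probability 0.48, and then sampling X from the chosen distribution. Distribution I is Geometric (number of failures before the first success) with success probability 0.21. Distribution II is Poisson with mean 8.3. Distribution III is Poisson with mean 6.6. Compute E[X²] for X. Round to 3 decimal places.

56.544

For each component E[X²] = Var + (mean)², giving I: 32.0658; II: 77.19; III: 50.16.
Overall E[X²] = 0.17·32.0658 + 0.35·77.19 + 0.48·50.16 = 56.5445.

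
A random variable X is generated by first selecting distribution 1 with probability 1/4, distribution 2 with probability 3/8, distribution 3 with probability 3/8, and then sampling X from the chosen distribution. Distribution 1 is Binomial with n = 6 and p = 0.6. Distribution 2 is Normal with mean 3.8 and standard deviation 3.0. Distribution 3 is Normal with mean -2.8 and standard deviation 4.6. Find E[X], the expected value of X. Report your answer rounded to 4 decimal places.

1.2750

Component means — 1: 3.6; 2: 3.8; 3: -2.8.
E[X] = 0.25·3.6 + 0.375·3.8 + 0.375·-2.8 = 1.275.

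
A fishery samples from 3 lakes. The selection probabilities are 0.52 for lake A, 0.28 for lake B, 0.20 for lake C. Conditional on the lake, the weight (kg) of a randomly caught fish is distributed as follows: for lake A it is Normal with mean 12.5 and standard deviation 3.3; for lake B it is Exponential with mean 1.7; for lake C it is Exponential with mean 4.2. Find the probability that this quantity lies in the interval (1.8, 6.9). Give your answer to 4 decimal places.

0.2069

Conditional on each lake, P(1.8 < X < 6.9): A: 0.0442586; B: 0.329594; C: 0.458012.
By total probability, P(1.8 < X < 6.9) = 0.52·0.0442586 + 0.28·0.329594 + 0.2·0.458012 = 0.206903.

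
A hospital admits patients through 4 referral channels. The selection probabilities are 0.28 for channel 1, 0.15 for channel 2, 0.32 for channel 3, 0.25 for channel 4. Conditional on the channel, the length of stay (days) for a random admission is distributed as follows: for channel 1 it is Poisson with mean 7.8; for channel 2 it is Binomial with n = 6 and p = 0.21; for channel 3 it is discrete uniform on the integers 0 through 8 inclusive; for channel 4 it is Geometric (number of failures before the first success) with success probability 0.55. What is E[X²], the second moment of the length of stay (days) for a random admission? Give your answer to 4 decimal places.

27.3992

For each component E[X²] = Var + (mean)², giving 1: 68.64; 2: 2.583; 3: 22.6667; 4: 2.15702.
Overall E[X²] = 0.28·68.64 + 0.15·2.583 + 0.32·22.6667 + 0.25·2.15702 = 27.3992.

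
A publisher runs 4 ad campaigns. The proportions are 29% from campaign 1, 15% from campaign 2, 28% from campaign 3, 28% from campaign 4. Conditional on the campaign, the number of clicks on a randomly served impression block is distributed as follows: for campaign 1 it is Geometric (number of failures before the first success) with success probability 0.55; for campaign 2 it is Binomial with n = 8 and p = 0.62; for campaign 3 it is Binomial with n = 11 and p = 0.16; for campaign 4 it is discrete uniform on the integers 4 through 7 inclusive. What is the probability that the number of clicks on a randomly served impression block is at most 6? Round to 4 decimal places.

0.9094

Conditional on each campaign, P(X ≤ 6): 1: 0.996263; 2: 0.871109; 3: 0.999514; 4: 0.75.
By total probability, P(X ≤ 6) = 0.29·0.996263 + 0.15·0.871109 + 0.28·0.999514 + 0.28·0.75 = 0.909447.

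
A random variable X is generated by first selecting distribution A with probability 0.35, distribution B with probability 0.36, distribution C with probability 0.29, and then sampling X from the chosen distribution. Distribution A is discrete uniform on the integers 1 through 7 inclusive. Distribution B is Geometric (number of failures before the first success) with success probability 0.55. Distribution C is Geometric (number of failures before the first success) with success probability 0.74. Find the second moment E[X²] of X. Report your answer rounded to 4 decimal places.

For each component E[X²] = Var + (mean)², giving A: 20; B: 2.15702; C: 0.598247.
Overall E[X²] = 0.35·20 + 0.36·2.15702 + 0.29·0.598247 = 7.95002.

7.9500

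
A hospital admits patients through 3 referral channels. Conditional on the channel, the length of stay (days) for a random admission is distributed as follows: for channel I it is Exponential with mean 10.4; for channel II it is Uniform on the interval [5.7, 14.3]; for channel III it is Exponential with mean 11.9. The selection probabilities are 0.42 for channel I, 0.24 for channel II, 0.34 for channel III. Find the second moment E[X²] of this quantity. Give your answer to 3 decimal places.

For each component E[X²] = Var + (mean)², giving I: 216.32; II: 106.163; III: 283.22.
Overall E[X²] = 0.42·216.32 + 0.24·106.163 + 0.34·283.22 = 212.628.

212.628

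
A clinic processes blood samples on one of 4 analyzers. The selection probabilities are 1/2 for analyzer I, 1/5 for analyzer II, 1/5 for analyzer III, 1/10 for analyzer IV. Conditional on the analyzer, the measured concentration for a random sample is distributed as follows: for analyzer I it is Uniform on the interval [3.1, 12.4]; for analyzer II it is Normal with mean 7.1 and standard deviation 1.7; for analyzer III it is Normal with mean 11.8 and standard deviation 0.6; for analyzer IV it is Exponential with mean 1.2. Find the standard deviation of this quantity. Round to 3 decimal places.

3.472

Per component, I: μ=7.75, E[X²]=67.27; II: μ=7.1, E[X²]=53.3; III: μ=11.8, E[X²]=139.6; IV: μ=1.2, E[X²]=2.88.
E[X] = 0.5·7.75 + 0.2·7.1 + 0.2·11.8 + 0.1·1.2 = 7.775.
E[X²] = 0.5·67.27 + 0.2·53.3 + 0.2·139.6 + 0.1·2.88 = 72.503.
Var(X) = E[X²] − (E[X])² = 72.503 − 60.4506 = 12.0524.
SD(X) = √12.0524 = 3.47165.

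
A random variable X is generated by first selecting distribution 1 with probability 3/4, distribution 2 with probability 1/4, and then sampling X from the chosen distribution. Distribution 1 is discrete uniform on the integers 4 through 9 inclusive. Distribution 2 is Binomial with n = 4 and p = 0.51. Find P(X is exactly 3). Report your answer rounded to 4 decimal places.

0.0650

Conditional on each component, P(X = 3): 1: 0; 2: 0.259996.
By total probability, P(X = 3) = 0.75·0 + 0.25·0.259996 = 0.064999.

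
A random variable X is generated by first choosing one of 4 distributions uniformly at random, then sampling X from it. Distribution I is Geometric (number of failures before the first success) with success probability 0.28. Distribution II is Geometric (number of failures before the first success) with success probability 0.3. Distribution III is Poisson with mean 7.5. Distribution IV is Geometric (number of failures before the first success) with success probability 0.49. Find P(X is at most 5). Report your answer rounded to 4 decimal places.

0.7417

Conditional on each component, P(X ≤ 5): I: 0.860686; II: 0.882351; III: 0.241436; IV: 0.982404.
By total probability, P(X ≤ 5) = 0.25·0.860686 + 0.25·0.882351 + 0.25·0.241436 + 0.25·0.982404 = 0.741719.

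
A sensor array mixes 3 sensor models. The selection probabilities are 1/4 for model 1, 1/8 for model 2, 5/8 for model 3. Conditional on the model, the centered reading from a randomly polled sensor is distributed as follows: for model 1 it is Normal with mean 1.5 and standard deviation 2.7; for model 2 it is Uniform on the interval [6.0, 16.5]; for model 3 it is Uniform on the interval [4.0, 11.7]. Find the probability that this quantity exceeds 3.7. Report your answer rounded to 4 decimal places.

Conditional on each model, P(X > 3.7): 1: 0.207589; 2: 1; 3: 1.
By total probability, P(X > 3.7) = 0.25·0.207589 + 0.125·1 + 0.625·1 = 0.801897.

0.8019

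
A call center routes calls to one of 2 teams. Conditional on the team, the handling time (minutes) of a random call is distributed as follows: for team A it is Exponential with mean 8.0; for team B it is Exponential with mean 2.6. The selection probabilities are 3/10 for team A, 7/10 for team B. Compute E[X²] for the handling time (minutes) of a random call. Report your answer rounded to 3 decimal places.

For each component E[X²] = Var + (mean)², giving A: 128; B: 13.52.
Overall E[X²] = 0.3·128 + 0.7·13.52 = 47.864.

47.864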